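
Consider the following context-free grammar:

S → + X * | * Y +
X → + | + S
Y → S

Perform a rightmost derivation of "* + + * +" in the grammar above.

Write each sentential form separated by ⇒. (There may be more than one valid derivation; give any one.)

S ⇒ * Y + ⇒ * S + ⇒ * + X * + ⇒ * + + * +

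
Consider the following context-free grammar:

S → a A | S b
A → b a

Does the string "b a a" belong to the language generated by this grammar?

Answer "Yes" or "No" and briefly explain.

No - no valid derivation exists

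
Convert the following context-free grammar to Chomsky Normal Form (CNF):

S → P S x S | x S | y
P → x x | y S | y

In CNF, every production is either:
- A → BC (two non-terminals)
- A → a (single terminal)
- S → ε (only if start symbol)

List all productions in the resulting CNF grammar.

TX → x; S → y; TY → y; P → y; S → P X0; X0 → S X1; X1 → TX S; S → TX S; P → TX TX; P → TY S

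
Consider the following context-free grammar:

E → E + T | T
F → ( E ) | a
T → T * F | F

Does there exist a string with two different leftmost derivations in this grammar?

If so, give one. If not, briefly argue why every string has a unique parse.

No - every string in the language has a unique leftmost derivation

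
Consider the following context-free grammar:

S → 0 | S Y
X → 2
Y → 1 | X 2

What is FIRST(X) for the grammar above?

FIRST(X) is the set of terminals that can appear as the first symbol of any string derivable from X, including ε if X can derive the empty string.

We compute FIRST(X) using the standard algorithm.
FIRST(S) = {0}
FIRST(X) = {2}
FIRST(Y) = {1, 2}
Therefore, FIRST(X) = {2}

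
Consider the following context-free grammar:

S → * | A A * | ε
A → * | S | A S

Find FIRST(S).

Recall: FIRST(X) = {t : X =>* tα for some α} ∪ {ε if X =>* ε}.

We compute FIRST(S) using the standard algorithm.
FIRST(A) = {*, ε}
FIRST(S) = {*, ε}
Therefore, FIRST(S) = {*, ε}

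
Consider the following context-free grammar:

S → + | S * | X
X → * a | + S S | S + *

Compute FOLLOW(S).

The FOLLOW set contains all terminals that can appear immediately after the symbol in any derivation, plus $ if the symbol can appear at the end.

We compute FOLLOW(S) using the standard algorithm.
FOLLOW(S) starts with {$}.
FIRST(S) = {*, +}
FIRST(X) = {*, +}
FOLLOW(S) = {$, *, +}
FOLLOW(X) = {$, *, +}
Therefore, FOLLOW(S) = {$, *, +}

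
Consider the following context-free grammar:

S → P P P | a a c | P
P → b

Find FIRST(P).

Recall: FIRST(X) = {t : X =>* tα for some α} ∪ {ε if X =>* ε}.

We compute FIRST(P) using the standard algorithm.
FIRST(P) = {b}
FIRST(S) = {a, b}
Therefore, FIRST(P) = {b}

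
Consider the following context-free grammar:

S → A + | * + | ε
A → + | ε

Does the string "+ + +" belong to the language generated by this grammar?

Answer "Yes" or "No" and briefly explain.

No - no valid derivation exists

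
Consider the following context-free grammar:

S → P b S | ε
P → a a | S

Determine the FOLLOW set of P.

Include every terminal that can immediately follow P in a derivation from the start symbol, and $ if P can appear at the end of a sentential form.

We compute FOLLOW(P) using the standard algorithm.
FOLLOW(S) starts with {$}.
FIRST(P) = {a, b, ε}
FIRST(S) = {a, b, ε}
FOLLOW(P) = {b}
FOLLOW(S) = {$, b}
Therefore, FOLLOW(P) = {b}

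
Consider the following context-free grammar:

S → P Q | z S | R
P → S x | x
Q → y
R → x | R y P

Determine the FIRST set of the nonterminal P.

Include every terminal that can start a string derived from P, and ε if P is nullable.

We compute FIRST(P) using the standard algorithm.
FIRST(P) = {x, z}
FIRST(Q) = {y}
FIRST(R) = {x}
FIRST(S) = {x, z}
Therefore, FIRST(P) = {x, z}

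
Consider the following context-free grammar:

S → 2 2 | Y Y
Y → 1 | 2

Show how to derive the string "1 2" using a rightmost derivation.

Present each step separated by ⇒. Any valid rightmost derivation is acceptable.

S ⇒ Y Y ⇒ Y 2 ⇒ 1 2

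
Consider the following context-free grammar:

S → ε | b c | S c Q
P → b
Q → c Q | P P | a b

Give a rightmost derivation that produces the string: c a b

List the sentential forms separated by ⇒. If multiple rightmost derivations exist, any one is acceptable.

S ⇒ S c Q ⇒ S c a b ⇒ c a b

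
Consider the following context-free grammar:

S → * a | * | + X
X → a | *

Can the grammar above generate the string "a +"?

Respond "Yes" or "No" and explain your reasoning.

No - no valid derivation exists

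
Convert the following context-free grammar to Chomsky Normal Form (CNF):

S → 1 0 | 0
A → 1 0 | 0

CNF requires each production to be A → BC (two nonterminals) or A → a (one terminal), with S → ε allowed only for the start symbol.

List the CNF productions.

T1 → 1; T0 → 0; S → 0; A → 0; S → T1 T0; A → T1 T0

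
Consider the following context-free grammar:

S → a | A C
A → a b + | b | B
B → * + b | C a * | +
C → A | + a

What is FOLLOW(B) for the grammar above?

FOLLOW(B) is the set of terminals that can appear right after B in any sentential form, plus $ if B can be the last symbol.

We compute FOLLOW(B) using the standard algorithm.
FOLLOW(S) starts with {$}.
FIRST(A) = {*, +, a, b}
FIRST(B) = {*, +, a, b}
FIRST(C) = {*, +, a, b}
FIRST(S) = {*, +, a, b}
FOLLOW(A) = {$, *, +, a, b}
FOLLOW(B) = {$, *, +, a, b}
FOLLOW(C) = {$, a}
FOLLOW(S) = {$}
Therefore, FOLLOW(B) = {$, *, +, a, b}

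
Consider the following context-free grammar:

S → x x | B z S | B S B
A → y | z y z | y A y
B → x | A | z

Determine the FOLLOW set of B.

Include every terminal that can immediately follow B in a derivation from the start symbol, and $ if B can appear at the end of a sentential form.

We compute FOLLOW(B) using the standard algorithm.
FOLLOW(S) starts with {$}.
FIRST(A) = {y, z}
FIRST(B) = {x, y, z}
FIRST(S) = {x, y, z}
FOLLOW(A) = {$, x, y, z}
FOLLOW(B) = {$, x, y, z}
FOLLOW(S) = {$, x, y, z}
Therefore, FOLLOW(B) = {$, x, y, z}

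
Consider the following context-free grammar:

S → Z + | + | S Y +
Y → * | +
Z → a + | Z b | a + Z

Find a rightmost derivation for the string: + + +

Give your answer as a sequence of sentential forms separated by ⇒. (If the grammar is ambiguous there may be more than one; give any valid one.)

S ⇒ S Y + ⇒ S + + ⇒ + + +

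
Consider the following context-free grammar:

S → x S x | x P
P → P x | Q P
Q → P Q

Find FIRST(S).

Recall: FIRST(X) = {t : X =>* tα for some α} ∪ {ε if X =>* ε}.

We compute FIRST(S) using the standard algorithm.
FIRST(P) = {}
FIRST(Q) = {}
FIRST(S) = {x}
Therefore, FIRST(S) = {x}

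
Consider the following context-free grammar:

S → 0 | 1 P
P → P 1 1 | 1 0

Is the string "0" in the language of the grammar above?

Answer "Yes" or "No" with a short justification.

Yes - a valid derivation exists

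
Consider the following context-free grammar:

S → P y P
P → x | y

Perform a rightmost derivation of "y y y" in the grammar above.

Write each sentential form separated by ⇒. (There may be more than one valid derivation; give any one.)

S ⇒ P y P ⇒ P y y ⇒ y y y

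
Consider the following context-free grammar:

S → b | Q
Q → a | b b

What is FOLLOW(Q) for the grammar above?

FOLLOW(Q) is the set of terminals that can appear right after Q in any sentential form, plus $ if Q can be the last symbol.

We compute FOLLOW(Q) using the standard algorithm.
FOLLOW(S) starts with {$}.
FIRST(Q) = {a, b}
FIRST(S) = {a, b}
FOLLOW(Q) = {$}
FOLLOW(S) = {$}
Therefore, FOLLOW(Q) = {$}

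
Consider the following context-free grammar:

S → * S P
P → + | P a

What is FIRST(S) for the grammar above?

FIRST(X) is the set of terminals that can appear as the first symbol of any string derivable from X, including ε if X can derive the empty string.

We compute FIRST(S) using the standard algorithm.
FIRST(P) = {+}
FIRST(S) = {*}
Therefore, FIRST(S) = {*}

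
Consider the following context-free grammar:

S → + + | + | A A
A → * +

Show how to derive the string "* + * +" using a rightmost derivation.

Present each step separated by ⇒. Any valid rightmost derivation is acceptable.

S ⇒ A A ⇒ A * + ⇒ * + * +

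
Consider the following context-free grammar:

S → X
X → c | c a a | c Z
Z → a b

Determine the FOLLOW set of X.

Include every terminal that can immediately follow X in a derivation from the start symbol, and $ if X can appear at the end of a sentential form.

We compute FOLLOW(X) using the standard algorithm.
FOLLOW(S) starts with {$}.
FIRST(S) = {c}
FIRST(X) = {c}
FIRST(Z) = {a}
FOLLOW(S) = {$}
FOLLOW(X) = {$}
FOLLOW(Z) = {$}
Therefore, FOLLOW(X) = {$}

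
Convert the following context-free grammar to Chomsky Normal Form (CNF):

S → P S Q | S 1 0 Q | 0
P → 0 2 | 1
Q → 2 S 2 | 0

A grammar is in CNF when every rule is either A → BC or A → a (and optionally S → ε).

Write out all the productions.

T1 → 1; T0 → 0; S → 0; T2 → 2; P → 1; Q → 0; S → P X0; X0 → S Q; S → S X1; X1 → T1 X2; X2 → T0 Q; P → T0 T2; Q → T2 X3; X3 → S T2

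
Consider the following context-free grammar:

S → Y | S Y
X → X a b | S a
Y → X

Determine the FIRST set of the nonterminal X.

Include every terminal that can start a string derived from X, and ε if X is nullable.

We compute FIRST(X) using the standard algorithm.
FIRST(S) = {}
FIRST(X) = {}
FIRST(Y) = {}
Therefore, FIRST(X) = {}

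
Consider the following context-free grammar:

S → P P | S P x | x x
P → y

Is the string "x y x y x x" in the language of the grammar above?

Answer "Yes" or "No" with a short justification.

No - no valid derivation exists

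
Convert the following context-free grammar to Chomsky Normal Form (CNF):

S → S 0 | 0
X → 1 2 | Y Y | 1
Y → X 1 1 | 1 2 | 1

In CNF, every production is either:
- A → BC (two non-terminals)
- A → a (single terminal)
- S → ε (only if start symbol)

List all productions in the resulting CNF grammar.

T0 → 0; S → 0; T1 → 1; T2 → 2; X → 1; Y → 1; S → S T0; X → T1 T2; X → Y Y; Y → X X0; X0 → T1 T1; Y → T1 T2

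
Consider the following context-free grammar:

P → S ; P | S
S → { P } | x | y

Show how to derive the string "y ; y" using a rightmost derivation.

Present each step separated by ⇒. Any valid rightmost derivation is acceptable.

P ⇒ S ; P ⇒ S ; S ⇒ S ; y ⇒ y ; y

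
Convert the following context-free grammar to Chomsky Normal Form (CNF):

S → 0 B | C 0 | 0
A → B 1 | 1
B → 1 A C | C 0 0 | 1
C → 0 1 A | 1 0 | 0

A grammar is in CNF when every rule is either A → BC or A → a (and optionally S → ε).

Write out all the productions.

T0 → 0; S → 0; T1 → 1; A → 1; B → 1; C → 0; S → T0 B; S → C T0; A → B T1; B → T1 X0; X0 → A C; B → C X1; X1 → T0 T0; C → T0 X2; X2 → T1 A; C → T1 T0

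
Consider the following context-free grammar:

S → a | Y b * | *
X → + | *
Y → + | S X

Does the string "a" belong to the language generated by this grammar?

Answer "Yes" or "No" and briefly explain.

Yes - a valid derivation exists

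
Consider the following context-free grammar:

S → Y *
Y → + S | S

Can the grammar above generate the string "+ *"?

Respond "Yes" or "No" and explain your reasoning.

No - no valid derivation exists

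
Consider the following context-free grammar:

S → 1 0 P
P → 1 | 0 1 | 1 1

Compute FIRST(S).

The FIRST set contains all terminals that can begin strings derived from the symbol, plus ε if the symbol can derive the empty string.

We compute FIRST(S) using the standard algorithm.
FIRST(P) = {0, 1}
FIRST(S) = {1}
Therefore, FIRST(S) = {1}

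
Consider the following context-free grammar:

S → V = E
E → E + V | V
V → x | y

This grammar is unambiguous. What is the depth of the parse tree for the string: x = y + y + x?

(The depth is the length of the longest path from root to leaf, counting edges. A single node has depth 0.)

5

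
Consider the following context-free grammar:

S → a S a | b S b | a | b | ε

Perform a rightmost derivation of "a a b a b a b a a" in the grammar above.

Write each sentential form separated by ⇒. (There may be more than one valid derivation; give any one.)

S ⇒ a S a ⇒ a a S a a ⇒ a a b S b a a ⇒ a a b a S a b a a ⇒ a a b a b a b a a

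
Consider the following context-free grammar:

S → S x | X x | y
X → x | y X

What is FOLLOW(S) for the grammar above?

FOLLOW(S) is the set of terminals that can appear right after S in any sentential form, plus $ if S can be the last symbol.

We compute FOLLOW(S) using the standard algorithm.
FOLLOW(S) starts with {$}.
FIRST(S) = {x, y}
FIRST(X) = {x, y}
FOLLOW(S) = {$, x}
FOLLOW(X) = {x}
Therefore, FOLLOW(S) = {$, x}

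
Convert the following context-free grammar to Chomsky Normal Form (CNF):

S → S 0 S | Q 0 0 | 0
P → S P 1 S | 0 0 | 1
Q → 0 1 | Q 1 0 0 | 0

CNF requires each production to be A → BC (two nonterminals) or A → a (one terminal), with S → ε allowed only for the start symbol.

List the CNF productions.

T0 → 0; S → 0; T1 → 1; P → 1; Q → 0; S → S X0; X0 → T0 S; S → Q X1; X1 → T0 T0; P → S X2; X2 → P X3; X3 → T1 S; P → T0 T0; Q → T0 T1; Q → Q X4; X4 → T1 X5; X5 → T0 T0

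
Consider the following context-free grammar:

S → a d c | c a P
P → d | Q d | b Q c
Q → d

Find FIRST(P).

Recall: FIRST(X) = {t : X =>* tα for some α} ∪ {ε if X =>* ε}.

We compute FIRST(P) using the standard algorithm.
FIRST(P) = {b, d}
FIRST(Q) = {d}
FIRST(S) = {a, c}
Therefore, FIRST(P) = {b, d}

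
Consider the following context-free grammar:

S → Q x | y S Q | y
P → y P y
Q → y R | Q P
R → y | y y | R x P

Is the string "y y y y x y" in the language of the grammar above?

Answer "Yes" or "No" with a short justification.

No - no valid derivation exists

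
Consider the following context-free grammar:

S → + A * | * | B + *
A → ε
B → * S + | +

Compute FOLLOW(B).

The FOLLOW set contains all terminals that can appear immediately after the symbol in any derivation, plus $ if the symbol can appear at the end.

We compute FOLLOW(B) using the standard algorithm.
FOLLOW(S) starts with {$}.
FIRST(A) = {ε}
FIRST(B) = {*, +}
FIRST(S) = {*, +}
FOLLOW(A) = {*}
FOLLOW(B) = {+}
FOLLOW(S) = {$, +}
Therefore, FOLLOW(B) = {+}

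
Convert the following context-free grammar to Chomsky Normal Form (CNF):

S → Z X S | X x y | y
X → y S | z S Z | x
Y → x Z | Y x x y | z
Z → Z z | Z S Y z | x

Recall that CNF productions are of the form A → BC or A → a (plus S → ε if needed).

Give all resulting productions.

TX → x; TY → y; S → y; TZ → z; X → x; Y → z; Z → x; S → Z X0; X0 → X S; S → X X1; X1 → TX TY; X → TY S; X → TZ X2; X2 → S Z; Y → TX Z; Y → Y X3; X3 → TX X4; X4 → TX TY; Z → Z TZ; Z → Z X5; X5 → S X6; X6 → Y TZ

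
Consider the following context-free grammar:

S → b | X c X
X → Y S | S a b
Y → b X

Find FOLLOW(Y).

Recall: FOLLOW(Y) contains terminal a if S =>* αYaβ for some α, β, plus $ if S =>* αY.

We compute FOLLOW(Y) using the standard algorithm.
FOLLOW(S) starts with {$}.
FIRST(S) = {b}
FIRST(X) = {b}
FIRST(Y) = {b}
FOLLOW(S) = {$, a, b, c}
FOLLOW(X) = {$, a, b, c}
FOLLOW(Y) = {b}
Therefore, FOLLOW(Y) = {b}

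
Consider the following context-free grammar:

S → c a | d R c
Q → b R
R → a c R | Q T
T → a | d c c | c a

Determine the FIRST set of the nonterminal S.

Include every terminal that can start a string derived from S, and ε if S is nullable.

We compute FIRST(S) using the standard algorithm.
FIRST(Q) = {b}
FIRST(R) = {a, b}
FIRST(S) = {c, d}
FIRST(T) = {a, c, d}
Therefore, FIRST(S) = {c, d}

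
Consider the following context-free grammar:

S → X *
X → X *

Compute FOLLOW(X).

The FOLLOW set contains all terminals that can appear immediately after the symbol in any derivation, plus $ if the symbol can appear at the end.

We compute FOLLOW(X) using the standard algorithm.
FOLLOW(S) starts with {$}.
FIRST(S) = {}
FIRST(X) = {}
FOLLOW(S) = {$}
FOLLOW(X) = {*}
Therefore, FOLLOW(X) = {*}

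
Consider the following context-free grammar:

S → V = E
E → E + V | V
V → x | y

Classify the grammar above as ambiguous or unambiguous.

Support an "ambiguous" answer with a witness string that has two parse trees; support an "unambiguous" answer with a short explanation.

Unambiguous - every string in the language has a unique parse tree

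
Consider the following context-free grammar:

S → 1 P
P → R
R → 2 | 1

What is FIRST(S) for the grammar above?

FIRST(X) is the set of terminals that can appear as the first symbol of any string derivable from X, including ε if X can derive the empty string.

We compute FIRST(S) using the standard algorithm.
FIRST(P) = {1, 2}
FIRST(R) = {1, 2}
FIRST(S) = {1}
Therefore, FIRST(S) = {1}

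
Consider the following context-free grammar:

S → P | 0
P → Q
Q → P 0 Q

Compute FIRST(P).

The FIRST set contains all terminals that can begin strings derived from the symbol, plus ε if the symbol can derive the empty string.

We compute FIRST(P) using the standard algorithm.
FIRST(P) = {}
FIRST(Q) = {}
FIRST(S) = {0}
Therefore, FIRST(P) = {}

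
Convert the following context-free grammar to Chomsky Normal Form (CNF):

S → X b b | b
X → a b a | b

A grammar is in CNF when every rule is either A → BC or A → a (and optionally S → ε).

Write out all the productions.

TB → b; S → b; TA → a; X → b; S → X X0; X0 → TB TB; X → TA X1; X1 → TB TA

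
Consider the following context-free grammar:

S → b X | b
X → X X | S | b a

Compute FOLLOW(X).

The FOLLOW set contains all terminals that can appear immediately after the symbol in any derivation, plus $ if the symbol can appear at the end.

We compute FOLLOW(X) using the standard algorithm.
FOLLOW(S) starts with {$}.
FIRST(S) = {b}
FIRST(X) = {b}
FOLLOW(S) = {$, b}
FOLLOW(X) = {$, b}
Therefore, FOLLOW(X) = {$, b}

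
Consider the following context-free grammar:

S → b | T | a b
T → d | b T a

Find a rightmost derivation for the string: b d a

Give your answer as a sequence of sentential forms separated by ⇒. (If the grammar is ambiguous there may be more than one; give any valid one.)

S ⇒ T ⇒ b T a ⇒ b d a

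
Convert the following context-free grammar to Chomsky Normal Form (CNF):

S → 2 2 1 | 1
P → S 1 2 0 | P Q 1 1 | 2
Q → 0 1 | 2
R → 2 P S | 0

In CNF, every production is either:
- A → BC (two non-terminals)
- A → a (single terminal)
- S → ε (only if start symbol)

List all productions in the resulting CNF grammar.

T2 → 2; T1 → 1; S → 1; T0 → 0; P → 2; Q → 2; R → 0; S → T2 X0; X0 → T2 T1; P → S X1; X1 → T1 X2; X2 → T2 T0; P → P X3; X3 → Q X4; X4 → T1 T1; Q → T0 T1; R → T2 X5; X5 → P S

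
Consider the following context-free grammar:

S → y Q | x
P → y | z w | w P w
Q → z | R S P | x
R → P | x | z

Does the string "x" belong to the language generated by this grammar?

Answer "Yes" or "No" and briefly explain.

Yes - a valid derivation exists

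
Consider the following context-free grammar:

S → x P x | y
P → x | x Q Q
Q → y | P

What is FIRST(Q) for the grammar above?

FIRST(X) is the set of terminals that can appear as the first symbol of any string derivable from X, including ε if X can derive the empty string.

We compute FIRST(Q) using the standard algorithm.
FIRST(P) = {x}
FIRST(Q) = {x, y}
FIRST(S) = {x, y}
Therefore, FIRST(Q) = {x, y}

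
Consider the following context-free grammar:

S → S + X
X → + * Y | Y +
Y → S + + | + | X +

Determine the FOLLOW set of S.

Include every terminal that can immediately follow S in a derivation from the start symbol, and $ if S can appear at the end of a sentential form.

We compute FOLLOW(S) using the standard algorithm.
FOLLOW(S) starts with {$}.
FIRST(S) = {}
FIRST(X) = {+}
FIRST(Y) = {+}
FOLLOW(S) = {$, +}
FOLLOW(X) = {$, +}
FOLLOW(Y) = {$, +}
Therefore, FOLLOW(S) = {$, +}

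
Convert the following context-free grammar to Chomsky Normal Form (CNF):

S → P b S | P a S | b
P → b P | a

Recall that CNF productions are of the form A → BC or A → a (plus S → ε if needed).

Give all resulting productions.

TB → b; TA → a; S → b; P → a; S → P X0; X0 → TB S; S → P X1; X1 → TA S; P → TB P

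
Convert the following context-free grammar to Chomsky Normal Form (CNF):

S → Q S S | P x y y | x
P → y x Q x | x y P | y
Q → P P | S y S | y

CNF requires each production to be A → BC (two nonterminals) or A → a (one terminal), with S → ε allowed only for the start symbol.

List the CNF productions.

TX → x; TY → y; S → x; P → y; Q → y; S → Q X0; X0 → S S; S → P X1; X1 → TX X2; X2 → TY TY; P → TY X3; X3 → TX X4; X4 → Q TX; P → TX X5; X5 → TY P; Q → P P; Q → S X6; X6 → TY S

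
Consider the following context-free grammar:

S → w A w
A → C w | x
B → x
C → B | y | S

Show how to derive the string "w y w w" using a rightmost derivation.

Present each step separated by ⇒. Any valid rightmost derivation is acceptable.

S ⇒ w A w ⇒ w C w w ⇒ w y w w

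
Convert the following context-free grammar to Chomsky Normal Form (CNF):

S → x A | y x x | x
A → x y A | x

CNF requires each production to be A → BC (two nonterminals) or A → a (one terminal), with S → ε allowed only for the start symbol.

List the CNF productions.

TX → x; TY → y; S → x; A → x; S → TX A; S → TY X0; X0 → TX TX; A → TX X1; X1 → TY A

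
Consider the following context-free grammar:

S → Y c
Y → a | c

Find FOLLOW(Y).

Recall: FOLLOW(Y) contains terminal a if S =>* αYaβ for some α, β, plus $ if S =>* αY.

We compute FOLLOW(Y) using the standard algorithm.
FOLLOW(S) starts with {$}.
FIRST(S) = {a, c}
FIRST(Y) = {a, c}
FOLLOW(S) = {$}
FOLLOW(Y) = {c}
Therefore, FOLLOW(Y) = {c}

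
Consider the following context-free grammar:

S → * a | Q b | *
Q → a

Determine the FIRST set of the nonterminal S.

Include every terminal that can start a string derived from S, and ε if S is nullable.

We compute FIRST(S) using the standard algorithm.
FIRST(Q) = {a}
FIRST(S) = {*, a}
Therefore, FIRST(S) = {*, a}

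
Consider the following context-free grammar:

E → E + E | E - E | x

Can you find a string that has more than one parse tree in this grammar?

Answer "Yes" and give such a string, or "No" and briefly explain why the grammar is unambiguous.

Yes - the string 'x + x - x + x' has two distinct parse trees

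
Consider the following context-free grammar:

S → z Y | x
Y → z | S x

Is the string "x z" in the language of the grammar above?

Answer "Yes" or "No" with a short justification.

No - no valid derivation exists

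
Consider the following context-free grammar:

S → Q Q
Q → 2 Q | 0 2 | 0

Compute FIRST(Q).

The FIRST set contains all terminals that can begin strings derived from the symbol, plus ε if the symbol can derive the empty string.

We compute FIRST(Q) using the standard algorithm.
FIRST(Q) = {0, 2}
FIRST(S) = {0, 2}
Therefore, FIRST(Q) = {0, 2}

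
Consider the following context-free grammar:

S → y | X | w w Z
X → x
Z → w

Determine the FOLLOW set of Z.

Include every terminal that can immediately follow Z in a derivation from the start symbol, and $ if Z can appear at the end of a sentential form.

We compute FOLLOW(Z) using the standard algorithm.
FOLLOW(S) starts with {$}.
FIRST(S) = {w, x, y}
FIRST(X) = {x}
FIRST(Z) = {w}
FOLLOW(S) = {$}
FOLLOW(X) = {$}
FOLLOW(Z) = {$}
Therefore, FOLLOW(Z) = {$}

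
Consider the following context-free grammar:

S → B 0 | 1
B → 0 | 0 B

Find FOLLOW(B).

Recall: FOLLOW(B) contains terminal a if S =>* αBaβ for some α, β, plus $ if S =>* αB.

We compute FOLLOW(B) using the standard algorithm.
FOLLOW(S) starts with {$}.
FIRST(B) = {0}
FIRST(S) = {0, 1}
FOLLOW(B) = {0}
FOLLOW(S) = {$}
Therefore, FOLLOW(B) = {0}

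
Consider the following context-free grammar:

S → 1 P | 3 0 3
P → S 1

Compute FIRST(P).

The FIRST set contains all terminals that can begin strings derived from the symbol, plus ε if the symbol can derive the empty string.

We compute FIRST(P) using the standard algorithm.
FIRST(P) = {1, 3}
FIRST(S) = {1, 3}
Therefore, FIRST(P) = {1, 3}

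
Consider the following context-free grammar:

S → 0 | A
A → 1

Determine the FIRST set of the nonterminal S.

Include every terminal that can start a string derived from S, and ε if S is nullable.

We compute FIRST(S) using the standard algorithm.
FIRST(A) = {1}
FIRST(S) = {0, 1}
Therefore, FIRST(S) = {0, 1}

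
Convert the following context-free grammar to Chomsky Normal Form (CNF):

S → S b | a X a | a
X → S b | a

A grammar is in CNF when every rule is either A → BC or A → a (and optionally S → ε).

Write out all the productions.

TB → b; TA → a; S → a; X → a; S → S TB; S → TA X0; X0 → X TA; X → S TB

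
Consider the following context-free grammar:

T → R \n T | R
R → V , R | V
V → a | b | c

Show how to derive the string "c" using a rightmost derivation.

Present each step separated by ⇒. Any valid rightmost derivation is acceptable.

T ⇒ R ⇒ V ⇒ c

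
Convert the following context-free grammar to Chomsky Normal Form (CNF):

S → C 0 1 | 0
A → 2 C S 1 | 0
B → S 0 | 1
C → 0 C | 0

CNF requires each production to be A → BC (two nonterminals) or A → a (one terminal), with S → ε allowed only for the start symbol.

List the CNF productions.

T0 → 0; T1 → 1; S → 0; T2 → 2; A → 0; B → 1; C → 0; S → C X0; X0 → T0 T1; A → T2 X1; X1 → C X2; X2 → S T1; B → S T0; C → T0 C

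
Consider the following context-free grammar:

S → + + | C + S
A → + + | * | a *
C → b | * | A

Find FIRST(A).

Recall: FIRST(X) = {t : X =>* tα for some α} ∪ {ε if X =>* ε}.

We compute FIRST(A) using the standard algorithm.
FIRST(A) = {*, +, a}
FIRST(C) = {*, +, a, b}
FIRST(S) = {*, +, a, b}
Therefore, FIRST(A) = {*, +, a}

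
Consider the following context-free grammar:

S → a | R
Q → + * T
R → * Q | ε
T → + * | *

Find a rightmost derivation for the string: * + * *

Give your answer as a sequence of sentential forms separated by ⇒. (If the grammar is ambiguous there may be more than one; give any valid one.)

S ⇒ R ⇒ * Q ⇒ * + * T ⇒ * + * *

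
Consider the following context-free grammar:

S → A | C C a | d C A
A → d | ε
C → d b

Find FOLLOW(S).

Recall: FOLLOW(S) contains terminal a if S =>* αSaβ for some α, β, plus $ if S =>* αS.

We compute FOLLOW(S) using the standard algorithm.
FOLLOW(S) starts with {$}.
FIRST(A) = {d, ε}
FIRST(C) = {d}
FIRST(S) = {d, ε}
FOLLOW(A) = {$}
FOLLOW(C) = {$, a, d}
FOLLOW(S) = {$}
Therefore, FOLLOW(S) = {$}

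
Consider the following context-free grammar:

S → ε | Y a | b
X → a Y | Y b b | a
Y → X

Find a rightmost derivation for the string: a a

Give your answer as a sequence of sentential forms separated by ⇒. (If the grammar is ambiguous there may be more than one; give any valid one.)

S ⇒ Y a ⇒ X a ⇒ a a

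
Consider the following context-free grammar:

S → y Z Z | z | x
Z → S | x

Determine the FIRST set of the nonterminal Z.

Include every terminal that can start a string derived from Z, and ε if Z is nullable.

We compute FIRST(Z) using the standard algorithm.
FIRST(S) = {x, y, z}
FIRST(Z) = {x, y, z}
Therefore, FIRST(Z) = {x, y, z}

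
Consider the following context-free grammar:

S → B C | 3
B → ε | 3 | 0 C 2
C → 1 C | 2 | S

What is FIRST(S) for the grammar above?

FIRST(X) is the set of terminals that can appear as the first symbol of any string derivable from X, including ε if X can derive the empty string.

We compute FIRST(S) using the standard algorithm.
FIRST(B) = {0, 3, ε}
FIRST(C) = {0, 1, 2, 3}
FIRST(S) = {0, 1, 2, 3}
Therefore, FIRST(S) = {0, 1, 2, 3}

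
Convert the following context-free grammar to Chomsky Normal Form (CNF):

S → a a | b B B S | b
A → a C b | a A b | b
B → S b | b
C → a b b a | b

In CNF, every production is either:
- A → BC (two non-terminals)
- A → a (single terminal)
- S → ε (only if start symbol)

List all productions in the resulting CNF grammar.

TA → a; TB → b; S → b; A → b; B → b; C → b; S → TA TA; S → TB X0; X0 → B X1; X1 → B S; A → TA X2; X2 → C TB; A → TA X3; X3 → A TB; B → S TB; C → TA X4; X4 → TB X5; X5 → TB TA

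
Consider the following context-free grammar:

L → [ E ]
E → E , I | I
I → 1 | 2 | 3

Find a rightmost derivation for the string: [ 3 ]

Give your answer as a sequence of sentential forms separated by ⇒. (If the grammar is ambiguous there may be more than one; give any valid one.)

L ⇒ [ E ] ⇒ [ I ] ⇒ [ 3 ]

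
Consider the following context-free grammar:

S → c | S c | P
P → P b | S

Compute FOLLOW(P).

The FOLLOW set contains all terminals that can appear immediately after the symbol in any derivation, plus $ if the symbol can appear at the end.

We compute FOLLOW(P) using the standard algorithm.
FOLLOW(S) starts with {$}.
FIRST(P) = {c}
FIRST(S) = {c}
FOLLOW(P) = {$, b, c}
FOLLOW(S) = {$, b, c}
Therefore, FOLLOW(P) = {$, b, c}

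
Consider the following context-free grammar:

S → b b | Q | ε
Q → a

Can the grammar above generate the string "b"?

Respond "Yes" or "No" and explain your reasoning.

No - no valid derivation exists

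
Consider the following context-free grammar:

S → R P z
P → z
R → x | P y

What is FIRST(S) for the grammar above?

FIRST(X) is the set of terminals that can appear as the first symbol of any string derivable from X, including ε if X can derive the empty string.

We compute FIRST(S) using the standard algorithm.
FIRST(P) = {z}
FIRST(R) = {x, z}
FIRST(S) = {x, z}
Therefore, FIRST(S) = {x, z}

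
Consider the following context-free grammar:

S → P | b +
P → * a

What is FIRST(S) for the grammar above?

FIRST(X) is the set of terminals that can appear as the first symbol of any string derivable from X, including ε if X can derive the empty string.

We compute FIRST(S) using the standard algorithm.
FIRST(P) = {*}
FIRST(S) = {*, b}
Therefore, FIRST(S) = {*, b}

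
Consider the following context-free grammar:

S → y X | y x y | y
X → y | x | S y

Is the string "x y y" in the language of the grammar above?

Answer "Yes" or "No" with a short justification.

No - no valid derivation exists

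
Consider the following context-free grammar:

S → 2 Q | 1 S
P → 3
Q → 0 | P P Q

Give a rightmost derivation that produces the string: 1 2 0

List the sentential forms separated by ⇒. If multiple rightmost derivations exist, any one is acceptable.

S ⇒ 1 S ⇒ 1 2 Q ⇒ 1 2 0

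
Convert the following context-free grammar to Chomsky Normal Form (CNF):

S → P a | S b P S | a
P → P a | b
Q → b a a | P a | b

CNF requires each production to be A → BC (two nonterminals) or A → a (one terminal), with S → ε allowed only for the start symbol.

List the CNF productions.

TA → a; TB → b; S → a; P → b; Q → b; S → P TA; S → S X0; X0 → TB X1; X1 → P S; P → P TA; Q → TB X2; X2 → TA TA; Q → P TA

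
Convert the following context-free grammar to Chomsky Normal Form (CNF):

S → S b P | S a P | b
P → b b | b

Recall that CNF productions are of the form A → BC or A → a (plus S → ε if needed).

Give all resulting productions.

TB → b; TA → a; S → b; P → b; S → S X0; X0 → TB P; S → S X1; X1 → TA P; P → TB TB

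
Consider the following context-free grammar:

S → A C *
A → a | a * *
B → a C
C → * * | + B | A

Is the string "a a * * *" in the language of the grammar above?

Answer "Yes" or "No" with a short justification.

Yes - a valid derivation exists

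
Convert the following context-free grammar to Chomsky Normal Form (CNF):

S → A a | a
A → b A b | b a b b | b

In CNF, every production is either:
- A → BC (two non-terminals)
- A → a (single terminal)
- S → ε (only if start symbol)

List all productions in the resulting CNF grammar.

TA → a; S → a; TB → b; A → b; S → A TA; A → TB X0; X0 → A TB; A → TB X1; X1 → TA X2; X2 → TB TB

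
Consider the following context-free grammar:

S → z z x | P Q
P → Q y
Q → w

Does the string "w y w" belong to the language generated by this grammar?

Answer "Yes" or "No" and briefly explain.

Yes - a valid derivation exists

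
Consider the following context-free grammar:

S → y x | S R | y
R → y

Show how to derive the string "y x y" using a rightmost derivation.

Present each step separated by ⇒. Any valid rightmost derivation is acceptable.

S ⇒ S R ⇒ S y ⇒ y x y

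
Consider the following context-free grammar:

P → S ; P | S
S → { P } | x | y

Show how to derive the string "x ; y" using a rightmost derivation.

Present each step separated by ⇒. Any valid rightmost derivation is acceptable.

P ⇒ S ; P ⇒ S ; S ⇒ S ; y ⇒ x ; y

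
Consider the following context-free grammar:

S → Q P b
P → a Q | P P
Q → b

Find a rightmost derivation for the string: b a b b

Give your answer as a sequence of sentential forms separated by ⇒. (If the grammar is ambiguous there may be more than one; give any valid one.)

S ⇒ Q P b ⇒ Q a Q b ⇒ Q a b b ⇒ b a b b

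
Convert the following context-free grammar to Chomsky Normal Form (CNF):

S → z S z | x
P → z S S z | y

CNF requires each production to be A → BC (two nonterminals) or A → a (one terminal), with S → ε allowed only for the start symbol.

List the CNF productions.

TZ → z; S → x; P → y; S → TZ X0; X0 → S TZ; P → TZ X1; X1 → S X2; X2 → S TZ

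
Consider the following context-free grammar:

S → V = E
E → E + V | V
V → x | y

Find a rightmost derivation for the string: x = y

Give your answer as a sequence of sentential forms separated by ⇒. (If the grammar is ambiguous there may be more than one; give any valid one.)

S ⇒ V = E ⇒ V = V ⇒ V = y ⇒ x = y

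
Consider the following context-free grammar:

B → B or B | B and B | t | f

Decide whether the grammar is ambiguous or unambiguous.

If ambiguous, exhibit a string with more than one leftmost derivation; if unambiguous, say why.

Ambiguous - the string 't and f or f and t and t' has two distinct leftmost derivations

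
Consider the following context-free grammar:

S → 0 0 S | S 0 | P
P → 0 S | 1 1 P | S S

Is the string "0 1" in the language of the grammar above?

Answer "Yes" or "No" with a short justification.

No - no valid derivation exists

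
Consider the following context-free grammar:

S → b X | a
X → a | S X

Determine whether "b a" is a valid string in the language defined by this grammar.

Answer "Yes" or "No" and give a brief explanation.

Yes - a valid derivation exists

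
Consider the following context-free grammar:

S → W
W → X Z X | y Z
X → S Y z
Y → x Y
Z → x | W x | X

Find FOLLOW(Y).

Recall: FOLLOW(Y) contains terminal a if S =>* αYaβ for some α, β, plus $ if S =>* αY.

We compute FOLLOW(Y) using the standard algorithm.
FOLLOW(S) starts with {$}.
FIRST(S) = {y}
FIRST(W) = {y}
FIRST(X) = {y}
FIRST(Y) = {x}
FIRST(Z) = {x, y}
FOLLOW(S) = {$, x}
FOLLOW(W) = {$, x}
FOLLOW(X) = {$, x, y}
FOLLOW(Y) = {z}
FOLLOW(Z) = {$, x, y}
Therefore, FOLLOW(Y) = {z}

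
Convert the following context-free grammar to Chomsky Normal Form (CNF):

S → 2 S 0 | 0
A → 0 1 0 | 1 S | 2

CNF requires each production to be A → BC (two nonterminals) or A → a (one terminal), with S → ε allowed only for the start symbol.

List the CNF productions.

T2 → 2; T0 → 0; S → 0; T1 → 1; A → 2; S → T2 X0; X0 → S T0; A → T0 X1; X1 → T1 T0; A → T1 S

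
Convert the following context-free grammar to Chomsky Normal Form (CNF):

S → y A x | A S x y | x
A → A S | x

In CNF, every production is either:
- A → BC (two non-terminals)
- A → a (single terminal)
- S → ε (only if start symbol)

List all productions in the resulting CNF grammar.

TY → y; TX → x; S → x; A → x; S → TY X0; X0 → A TX; S → A X1; X1 → S X2; X2 → TX TY; A → A S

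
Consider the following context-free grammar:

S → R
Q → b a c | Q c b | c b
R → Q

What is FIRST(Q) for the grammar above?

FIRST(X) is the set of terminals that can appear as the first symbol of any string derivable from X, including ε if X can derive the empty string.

We compute FIRST(Q) using the standard algorithm.
FIRST(Q) = {b, c}
FIRST(R) = {b, c}
FIRST(S) = {b, c}
Therefore, FIRST(Q) = {b, c}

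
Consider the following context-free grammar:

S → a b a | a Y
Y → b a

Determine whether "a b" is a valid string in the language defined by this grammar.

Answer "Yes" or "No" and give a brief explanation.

No - no valid derivation exists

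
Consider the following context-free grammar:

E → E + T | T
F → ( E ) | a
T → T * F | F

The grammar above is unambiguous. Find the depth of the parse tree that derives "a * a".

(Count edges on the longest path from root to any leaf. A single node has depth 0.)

4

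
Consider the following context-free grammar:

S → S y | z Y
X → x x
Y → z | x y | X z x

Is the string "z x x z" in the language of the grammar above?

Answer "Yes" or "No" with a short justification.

No - no valid derivation exists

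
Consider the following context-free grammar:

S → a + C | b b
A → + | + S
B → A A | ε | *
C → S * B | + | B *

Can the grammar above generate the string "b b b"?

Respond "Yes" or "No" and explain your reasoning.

No - no valid derivation exists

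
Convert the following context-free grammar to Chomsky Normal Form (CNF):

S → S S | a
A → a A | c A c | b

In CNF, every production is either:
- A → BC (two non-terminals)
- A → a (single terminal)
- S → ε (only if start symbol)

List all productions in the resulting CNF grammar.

S → a; TA → a; TC → c; A → b; S → S S; A → TA A; A → TC X0; X0 → A TC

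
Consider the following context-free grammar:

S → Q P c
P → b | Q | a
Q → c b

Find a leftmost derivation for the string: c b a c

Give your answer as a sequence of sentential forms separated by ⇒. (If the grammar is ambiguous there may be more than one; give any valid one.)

S ⇒ Q P c ⇒ c b P c ⇒ c b a c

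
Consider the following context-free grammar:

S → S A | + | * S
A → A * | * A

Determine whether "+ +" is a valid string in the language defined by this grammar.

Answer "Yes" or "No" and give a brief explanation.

No - no valid derivation exists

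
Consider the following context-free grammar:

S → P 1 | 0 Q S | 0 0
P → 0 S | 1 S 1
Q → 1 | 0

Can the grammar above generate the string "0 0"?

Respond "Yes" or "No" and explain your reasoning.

Yes - a valid derivation exists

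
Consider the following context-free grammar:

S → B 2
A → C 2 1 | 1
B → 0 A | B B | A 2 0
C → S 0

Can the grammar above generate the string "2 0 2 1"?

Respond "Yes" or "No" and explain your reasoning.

No - no valid derivation exists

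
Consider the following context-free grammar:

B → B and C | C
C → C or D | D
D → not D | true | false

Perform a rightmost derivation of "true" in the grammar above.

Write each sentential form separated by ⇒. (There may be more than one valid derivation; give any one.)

B ⇒ C ⇒ D ⇒ true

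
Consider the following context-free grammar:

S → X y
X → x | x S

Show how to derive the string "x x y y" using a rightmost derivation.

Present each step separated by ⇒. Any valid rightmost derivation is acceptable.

S ⇒ X y ⇒ x S y ⇒ x X y y ⇒ x x y y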